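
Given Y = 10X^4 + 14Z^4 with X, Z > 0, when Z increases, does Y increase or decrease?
Y increases

Taking the partial derivative:
∂Y/∂Z = 56Z^3

∂Y/∂Z = 56Z^3 > 0 (assuming positive values)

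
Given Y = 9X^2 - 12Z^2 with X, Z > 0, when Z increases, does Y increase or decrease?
Y decreases

Taking the partial derivative:
∂Y/∂Z = -24Z

∂Y/∂Z = -24Z < 0 (assuming positive values)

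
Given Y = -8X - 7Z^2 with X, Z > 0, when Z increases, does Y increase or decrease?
Y decreases

Taking the partial derivative:
∂Y/∂Z = -14Z

∂Y/∂Z = -14Z < 0 (assuming positive values)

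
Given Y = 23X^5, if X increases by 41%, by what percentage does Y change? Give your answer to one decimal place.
457.3%

For Y = 23X^5:
If X → X(1 + 0.41)
Then Y → Y · (1 + 0.41)^5
     ≈ Y · 5.5731

Percentage change = ((1 + 0.41)^5 − 1) × 100% ≈ 457.3%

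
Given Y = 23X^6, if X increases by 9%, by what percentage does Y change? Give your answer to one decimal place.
67.7%

For Y = 23X^6:
If X → X(1 + 0.09)
Then Y → Y · (1 + 0.09)^6
     ≈ Y · 1.6771

Percentage change = ((1 + 0.09)^6 − 1) × 100% ≈ 67.7%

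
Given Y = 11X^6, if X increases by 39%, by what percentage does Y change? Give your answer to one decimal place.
621.3%

For Y = 11X^6:
If X → X(1 + 0.39)
Then Y → Y · (1 + 0.39)^6
     ≈ Y · 7.2125

Percentage change = ((1 + 0.39)^6 − 1) × 100% ≈ 621.3%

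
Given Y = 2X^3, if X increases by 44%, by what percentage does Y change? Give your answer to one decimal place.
198.6%

For Y = 2X^3:
If X → X(1 + 0.44)
Then Y → Y · (1 + 0.44)^3
     ≈ Y · 2.9860

Percentage change = ((1 + 0.44)^3 − 1) × 100% ≈ 198.6%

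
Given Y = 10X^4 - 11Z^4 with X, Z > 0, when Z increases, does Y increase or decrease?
Y decreases

Taking the partial derivative:
∂Y/∂Z = -44Z^3

∂Y/∂Z = -44Z^3 < 0 (assuming positive values)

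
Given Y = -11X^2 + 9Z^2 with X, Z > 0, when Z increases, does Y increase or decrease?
Y increases

Taking the partial derivative:
∂Y/∂Z = 18Z

∂Y/∂Z = 18Z > 0 (assuming positive values)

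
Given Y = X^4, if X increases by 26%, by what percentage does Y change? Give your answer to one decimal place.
152.0%

For Y = X^4:
If X → X(1 + 0.26)
Then Y → Y · (1 + 0.26)^4
     ≈ Y · 2.5205

Percentage change = ((1 + 0.26)^4 − 1) × 100% ≈ 152.0%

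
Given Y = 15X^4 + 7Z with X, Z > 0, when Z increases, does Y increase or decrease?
Y increases

Taking the partial derivative:
∂Y/∂Z = 7

∂Y/∂Z = 7 > 0 (assuming positive values)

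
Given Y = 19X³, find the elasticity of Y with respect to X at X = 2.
Elasticity = 3

Elasticity = (dY/dX) · (X/Y)

dY/dX = 57·X²
At X = 2: dY/dX = 228, Y = 152

Elasticity = 228 · (2 / 152) = 3

Interpretation: for a small percentage change in X, the percentage change in Y is approximately 3.00 times as large.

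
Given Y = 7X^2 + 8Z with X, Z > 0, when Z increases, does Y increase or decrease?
Y increases

Taking the partial derivative:
∂Y/∂Z = 8

∂Y/∂Z = 8 > 0 (assuming positive values)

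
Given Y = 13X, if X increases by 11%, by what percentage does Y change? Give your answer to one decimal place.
11.0%

For Y = 13X:
If X → X(1 + 0.11)
Then Y → Y · (1 + 0.11)^1
     = Y · 1.1100

Percentage change = ((1 + 0.11)^1 − 1) × 100% = 11.0%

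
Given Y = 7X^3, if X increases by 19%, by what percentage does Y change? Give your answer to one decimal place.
68.5%

For Y = 7X^3:
If X → X(1 + 0.19)
Then Y → Y · (1 + 0.19)^3
     ≈ Y · 1.6852

Percentage change = ((1 + 0.19)^3 − 1) × 100% ≈ 68.5%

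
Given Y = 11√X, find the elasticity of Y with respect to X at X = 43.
Elasticity = 1/2

Elasticity = (dY/dX) · (X/Y)

dY/dX = 11/(2·√X)
At X = 43: dY/dX = 11·√43/86, Y = 11·√43

Elasticity = (11·√43/86) · (43 / (11·√43)) = 1/2

Interpretation: for a small percentage change in X, the percentage change in Y is approximately 0.50 times as large.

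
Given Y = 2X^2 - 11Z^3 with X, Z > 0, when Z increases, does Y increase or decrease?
Y decreases

Taking the partial derivative:
∂Y/∂Z = -33Z^2

∂Y/∂Z = -33Z^2 < 0 (assuming positive values)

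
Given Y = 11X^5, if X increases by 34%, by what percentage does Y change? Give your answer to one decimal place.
332.0%

For Y = 11X^5:
If X → X(1 + 0.34)
Then Y → Y · (1 + 0.34)^5
     ≈ Y · 4.3204

Percentage change = ((1 + 0.34)^5 − 1) × 100% ≈ 332.0%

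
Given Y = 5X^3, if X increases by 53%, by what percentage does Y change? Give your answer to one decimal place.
258.2%

For Y = 5X^3:
If X → X(1 + 0.53)
Then Y → Y · (1 + 0.53)^3
     ≈ Y · 3.5816

Percentage change = ((1 + 0.53)^3 − 1) × 100% ≈ 258.2%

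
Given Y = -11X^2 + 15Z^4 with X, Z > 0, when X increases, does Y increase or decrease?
Y decreases

Taking the partial derivative:
∂Y/∂X = -22X

∂Y/∂X = -22X < 0 (assuming positive values)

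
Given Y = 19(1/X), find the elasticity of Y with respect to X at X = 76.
Elasticity = -1

Elasticity = (dY/dX) · (X/Y)

dY/dX = -19/X²
At X = 76: dY/dX = -1/304, Y = 1/4

Elasticity = (-1/304) · (76 / (1/4)) = -1

Interpretation: for a small percentage change in X, the percentage change in Y is approximately -1.00 times as large.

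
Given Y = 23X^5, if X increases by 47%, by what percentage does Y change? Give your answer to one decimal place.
586.4%

For Y = 23X^5:
If X → X(1 + 0.47)
Then Y → Y · (1 + 0.47)^5
     ≈ Y · 6.8641

Percentage change = ((1 + 0.47)^5 − 1) × 100% ≈ 586.4%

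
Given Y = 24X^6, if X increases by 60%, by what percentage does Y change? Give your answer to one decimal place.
1577.7%

For Y = 24X^6:
If X → X(1 + 0.6)
Then Y → Y · (1 + 0.6)^6
     ≈ Y · 16.7772

Percentage change = ((1 + 0.6)^6 − 1) × 100% ≈ 1577.7%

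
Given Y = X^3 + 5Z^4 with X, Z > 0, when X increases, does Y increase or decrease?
Y increases

Taking the partial derivative:
∂Y/∂X = 3X^2

∂Y/∂X = 3X^2 > 0 (assuming positive values)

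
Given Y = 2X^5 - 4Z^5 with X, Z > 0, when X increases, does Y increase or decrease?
Y increases

Taking the partial derivative:
∂Y/∂X = 10X^4

∂Y/∂X = 10X^4 > 0 (assuming positive values)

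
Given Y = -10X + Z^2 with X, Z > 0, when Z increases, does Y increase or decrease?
Y increases

Taking the partial derivative:
∂Y/∂Z = 2Z

∂Y/∂Z = 2Z > 0 (assuming positive values)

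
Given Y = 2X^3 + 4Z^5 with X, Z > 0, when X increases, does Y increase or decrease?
Y increases

Taking the partial derivative:
∂Y/∂X = 6X^2

∂Y/∂X = 6X^2 > 0 (assuming positive values)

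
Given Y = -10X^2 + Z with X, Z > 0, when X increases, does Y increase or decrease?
Y decreases

Taking the partial derivative:
∂Y/∂X = -20X

∂Y/∂X = -20X < 0 (assuming positive values)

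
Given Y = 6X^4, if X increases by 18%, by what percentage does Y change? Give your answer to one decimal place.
93.9%

For Y = 6X^4:
If X → X(1 + 0.18)
Then Y → Y · (1 + 0.18)^4
     ≈ Y · 1.9388

Percentage change = ((1 + 0.18)^4 − 1) × 100% ≈ 93.9%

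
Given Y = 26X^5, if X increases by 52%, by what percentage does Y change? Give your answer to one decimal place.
711.4%

For Y = 26X^5:
If X → X(1 + 0.52)
Then Y → Y · (1 + 0.52)^5
     ≈ Y · 8.1137

Percentage change = ((1 + 0.52)^5 − 1) × 100% ≈ 711.4%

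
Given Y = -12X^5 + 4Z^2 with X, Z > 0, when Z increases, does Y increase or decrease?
Y increases

Taking the partial derivative:
∂Y/∂Z = 8Z

∂Y/∂Z = 8Z > 0 (assuming positive values)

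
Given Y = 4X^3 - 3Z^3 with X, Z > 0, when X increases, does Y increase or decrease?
Y increases

Taking the partial derivative:
∂Y/∂X = 12X^2

∂Y/∂X = 12X^2 > 0 (assuming positive values)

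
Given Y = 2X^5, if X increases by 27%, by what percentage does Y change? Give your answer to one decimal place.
230.4%

For Y = 2X^5:
If X → X(1 + 0.27)
Then Y → Y · (1 + 0.27)^5
     ≈ Y · 3.3038

Percentage change = ((1 + 0.27)^5 − 1) × 100% ≈ 230.4%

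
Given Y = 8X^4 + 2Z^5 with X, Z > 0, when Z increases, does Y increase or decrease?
Y increases

Taking the partial derivative:
∂Y/∂Z = 10Z^4

∂Y/∂Z = 10Z^4 > 0 (assuming positive values)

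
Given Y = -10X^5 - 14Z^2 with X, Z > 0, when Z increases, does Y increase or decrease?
Y decreases

Taking the partial derivative:
∂Y/∂Z = -28Z

∂Y/∂Z = -28Z < 0 (assuming positive values)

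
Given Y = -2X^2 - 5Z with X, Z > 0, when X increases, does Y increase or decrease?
Y decreases

Taking the partial derivative:
∂Y/∂X = -4X

∂Y/∂X = -4X < 0 (assuming positive values)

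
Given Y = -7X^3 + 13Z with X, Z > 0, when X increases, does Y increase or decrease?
Y decreases

Taking the partial derivative:
∂Y/∂X = -21X^2

∂Y/∂X = -21X^2 < 0 (assuming positive values)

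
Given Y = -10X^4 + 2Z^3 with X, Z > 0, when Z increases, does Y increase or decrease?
Y increases

Taking the partial derivative:
∂Y/∂Z = 6Z^2

∂Y/∂Z = 6Z^2 > 0 (assuming positive values)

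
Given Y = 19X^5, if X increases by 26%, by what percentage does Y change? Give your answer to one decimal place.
217.6%

For Y = 19X^5:
If X → X(1 + 0.26)
Then Y → Y · (1 + 0.26)^5
     ≈ Y · 3.1758

Percentage change = ((1 + 0.26)^5 − 1) × 100% ≈ 217.6%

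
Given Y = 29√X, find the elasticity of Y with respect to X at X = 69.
Elasticity = 1/2

Elasticity = (dY/dX) · (X/Y)

dY/dX = 29/(2·√X)
At X = 69: dY/dX = 29·√69/138, Y = 29·√69

Elasticity = (29·√69/138) · (69 / (29·√69)) = 1/2

Interpretation: for a small percentage change in X, the percentage change in Y is approximately 0.50 times as large.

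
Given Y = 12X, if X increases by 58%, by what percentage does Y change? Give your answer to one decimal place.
58.0%

For Y = 12X:
If X → X(1 + 0.58)
Then Y → Y · (1 + 0.58)^1
     = Y · 1.5800

Percentage change = ((1 + 0.58)^1 − 1) × 100% = 58.0%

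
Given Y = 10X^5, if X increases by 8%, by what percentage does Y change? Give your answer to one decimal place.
46.9%

For Y = 10X^5:
If X → X(1 + 0.08)
Then Y → Y · (1 + 0.08)^5
     ≈ Y · 1.4693

Percentage change = ((1 + 0.08)^5 − 1) × 100% ≈ 46.9%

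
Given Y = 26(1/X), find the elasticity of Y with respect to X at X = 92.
Elasticity = -1

Elasticity = (dY/dX) · (X/Y)

dY/dX = -26/X²
At X = 92: dY/dX = -13/4232, Y = 13/46

Elasticity = (-13/4232) · (92 / (13/46)) = -1

Interpretation: for a small percentage change in X, the percentage change in Y is approximately -1.00 times as large.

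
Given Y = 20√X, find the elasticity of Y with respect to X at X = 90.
Elasticity = 1/2

Elasticity = (dY/dX) · (X/Y)

dY/dX = 10/√X
At X = 90: dY/dX = √10/3, Y = 60·√10

Elasticity = (√10/3) · (90 / (60·√10)) = 1/2

Interpretation: for a small percentage change in X, the percentage change in Y is approximately 0.50 times as large.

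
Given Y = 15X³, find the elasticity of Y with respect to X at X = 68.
Elasticity = 3

Elasticity = (dY/dX) · (X/Y)

dY/dX = 45·X²
At X = 68: dY/dX = 208080, Y = 4716480

Elasticity = 208080 · (68 / 4716480) = 3

Interpretation: for a small percentage change in X, the percentage change in Y is approximately 3.00 times as large.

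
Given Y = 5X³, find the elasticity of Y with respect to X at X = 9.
Elasticity = 3

Elasticity = (dY/dX) · (X/Y)

dY/dX = 15·X²
At X = 9: dY/dX = 1215, Y = 3645

Elasticity = 1215 · (9 / 3645) = 3

Interpretation: for a small percentage change in X, the percentage change in Y is approximately 3.00 times as large.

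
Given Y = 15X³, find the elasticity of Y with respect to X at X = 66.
Elasticity = 3

Elasticity = (dY/dX) · (X/Y)

dY/dX = 45·X²
At X = 66: dY/dX = 196020, Y = 4312440

Elasticity = 196020 · (66 / 4312440) = 3

Interpretation: for a small percentage change in X, the percentage change in Y is approximately 3.00 times as large.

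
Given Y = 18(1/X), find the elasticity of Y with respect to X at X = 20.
Elasticity = -1

Elasticity = (dY/dX) · (X/Y)

dY/dX = -18/X²
At X = 20: dY/dX = -9/200, Y = 9/10

Elasticity = (-9/200) · (20 / (9/10)) = -1

Interpretation: for a small percentage change in X, the percentage change in Y is approximately -1.00 times as large.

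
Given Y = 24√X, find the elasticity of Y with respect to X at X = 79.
Elasticity = 1/2

Elasticity = (dY/dX) · (X/Y)

dY/dX = 12/√X
At X = 79: dY/dX = 12·√79/79, Y = 24·√79

Elasticity = (12·√79/79) · (79 / (24·√79)) = 1/2

Interpretation: for a small percentage change in X, the percentage change in Y is approximately 0.50 times as large.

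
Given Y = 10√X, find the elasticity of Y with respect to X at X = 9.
Elasticity = 1/2

Elasticity = (dY/dX) · (X/Y)

dY/dX = 5/√X
At X = 9: dY/dX = 5/3, Y = 30

Elasticity = (5/3) · (9 / 30) = 1/2

Interpretation: for a small percentage change in X, the percentage change in Y is approximately 0.50 times as large.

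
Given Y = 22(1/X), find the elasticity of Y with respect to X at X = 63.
Elasticity = -1

Elasticity = (dY/dX) · (X/Y)

dY/dX = -22/X²
At X = 63: dY/dX = -22/3969, Y = 22/63

Elasticity = (-22/3969) · (63 / (22/63)) = -1

Interpretation: for a small percentage change in X, the percentage change in Y is approximately -1.00 times as large.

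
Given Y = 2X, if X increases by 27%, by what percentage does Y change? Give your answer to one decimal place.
27.0%

For Y = 2X:
If X → X(1 + 0.27)
Then Y → Y · (1 + 0.27)^1
     = Y · 1.2700

Percentage change = ((1 + 0.27)^1 − 1) × 100% = 27.0%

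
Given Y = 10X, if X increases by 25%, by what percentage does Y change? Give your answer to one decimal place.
25.0%

For Y = 10X:
If X → X(1 + 0.25)
Then Y → Y · (1 + 0.25)^1
     = Y · 1.2500

Percentage change = ((1 + 0.25)^1 − 1) × 100% = 25.0%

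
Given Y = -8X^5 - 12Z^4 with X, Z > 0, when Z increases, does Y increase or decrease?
Y decreases

Taking the partial derivative:
∂Y/∂Z = -48Z^3

∂Y/∂Z = -48Z^3 < 0 (assuming positive values)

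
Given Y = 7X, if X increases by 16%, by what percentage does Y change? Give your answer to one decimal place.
16.0%

For Y = 7X:
If X → X(1 + 0.16)
Then Y → Y · (1 + 0.16)^1
     = Y · 1.1600

Percentage change = ((1 + 0.16)^1 − 1) × 100% = 16.0%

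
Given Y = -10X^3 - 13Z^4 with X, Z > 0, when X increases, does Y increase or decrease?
Y decreases

Taking the partial derivative:
∂Y/∂X = -30X^2

∂Y/∂X = -30X^2 < 0 (assuming positive values)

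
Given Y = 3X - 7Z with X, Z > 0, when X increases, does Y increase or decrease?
Y increases

Taking the partial derivative:
∂Y/∂X = 3

∂Y/∂X = 3 > 0 (assuming positive values)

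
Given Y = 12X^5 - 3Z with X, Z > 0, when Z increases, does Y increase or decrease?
Y decreases

Taking the partial derivative:
∂Y/∂Z = -3

∂Y/∂Z = -3 < 0 (assuming positive values)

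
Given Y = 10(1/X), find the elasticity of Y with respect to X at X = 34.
Elasticity = -1

Elasticity = (dY/dX) · (X/Y)

dY/dX = -10/X²
At X = 34: dY/dX = -5/578, Y = 5/17

Elasticity = (-5/578) · (34 / (5/17)) = -1

Interpretation: for a small percentage change in X, the percentage change in Y is approximately -1.00 times as large.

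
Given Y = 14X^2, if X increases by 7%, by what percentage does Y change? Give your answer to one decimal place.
14.5%

For Y = 14X^2:
If X → X(1 + 0.07)
Then Y → Y · (1 + 0.07)^2
     = Y · 1.1449

Percentage change = ((1 + 0.07)^2 − 1) × 100% ≈ 14.5%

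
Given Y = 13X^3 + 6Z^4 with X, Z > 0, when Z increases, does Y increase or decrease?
Y increases

Taking the partial derivative:
∂Y/∂Z = 24Z^3

∂Y/∂Z = 24Z^3 > 0 (assuming positive values)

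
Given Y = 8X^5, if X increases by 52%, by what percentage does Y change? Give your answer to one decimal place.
711.4%

For Y = 8X^5:
If X → X(1 + 0.52)
Then Y → Y · (1 + 0.52)^5
     ≈ Y · 8.1137

Percentage change = ((1 + 0.52)^5 − 1) × 100% ≈ 711.4%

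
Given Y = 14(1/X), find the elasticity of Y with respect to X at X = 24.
Elasticity = -1

Elasticity = (dY/dX) · (X/Y)

dY/dX = -14/X²
At X = 24: dY/dX = -7/288, Y = 7/12

Elasticity = (-7/288) · (24 / (7/12)) = -1

Interpretation: for a small percentage change in X, the percentage change in Y is approximately -1.00 times as large.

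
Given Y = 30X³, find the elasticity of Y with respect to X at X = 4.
Elasticity = 3

Elasticity = (dY/dX) · (X/Y)

dY/dX = 90·X²
At X = 4: dY/dX = 1440, Y = 1920

Elasticity = 1440 · (4 / 1920) = 3

Interpretation: for a small percentage change in X, the percentage change in Y is approximately 3.00 times as large.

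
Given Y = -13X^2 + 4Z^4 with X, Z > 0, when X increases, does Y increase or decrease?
Y decreases

Taking the partial derivative:
∂Y/∂X = -26X

∂Y/∂X = -26X < 0 (assuming positive values)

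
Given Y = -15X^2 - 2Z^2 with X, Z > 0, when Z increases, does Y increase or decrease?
Y decreases

Taking the partial derivative:
∂Y/∂Z = -4Z

∂Y/∂Z = -4Z < 0 (assuming positive values)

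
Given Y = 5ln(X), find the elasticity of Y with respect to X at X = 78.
Elasticity = 1/ln(78) ≈ 0.2295

Elasticity = (dY/dX) · (X/Y)

dY/dX = 5/X
At X = 78: dY/dX = 5/78, Y = 5·ln(78)

Elasticity = (5/78) · (78 / (5·ln(78))) = 1/ln(78) ≈ 0.2295

Interpretation: for a small percentage change in X, the percentage change in Y is approximately 0.23 times as large.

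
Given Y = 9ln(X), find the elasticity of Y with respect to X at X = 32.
Elasticity = 1/ln(32) ≈ 0.2885

Elasticity = (dY/dX) · (X/Y)

dY/dX = 9/X
At X = 32: dY/dX = 9/32, Y = 9·ln(32)

Elasticity = (9/32) · (32 / (9·ln(32))) = 1/ln(32) ≈ 0.2885

Interpretation: for a small percentage change in X, the percentage change in Y is approximately 0.29 times as large.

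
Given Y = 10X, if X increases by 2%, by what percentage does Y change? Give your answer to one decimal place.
2.0%

For Y = 10X:
If X → X(1 + 0.02)
Then Y → Y · (1 + 0.02)^1
     = Y · 1.0200

Percentage change = ((1 + 0.02)^1 − 1) × 100% = 2.0%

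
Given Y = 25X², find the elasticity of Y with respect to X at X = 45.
Elasticity = 2

Elasticity = (dY/dX) · (X/Y)

dY/dX = 50·X
At X = 45: dY/dX = 2250, Y = 50625

Elasticity = 2250 · (45 / 50625) = 2

Interpretation: for a small percentage change in X, the percentage change in Y is approximately 2.00 times as large.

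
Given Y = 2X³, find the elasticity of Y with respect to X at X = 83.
Elasticity = 3

Elasticity = (dY/dX) · (X/Y)

dY/dX = 6·X²
At X = 83: dY/dX = 41334, Y = 1143574

Elasticity = 41334 · (83 / 1143574) = 3

Interpretation: for a small percentage change in X, the percentage change in Y is approximately 3.00 times as large.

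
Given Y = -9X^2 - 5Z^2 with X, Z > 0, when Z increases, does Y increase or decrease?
Y decreases

Taking the partial derivative:
∂Y/∂Z = -10Z

∂Y/∂Z = -10Z < 0 (assuming positive values)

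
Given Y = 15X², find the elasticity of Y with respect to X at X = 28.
Elasticity = 2

Elasticity = (dY/dX) · (X/Y)

dY/dX = 30·X
At X = 28: dY/dX = 840, Y = 11760

Elasticity = 840 · (28 / 11760) = 2

Interpretation: for a small percentage change in X, the percentage change in Y is approximately 2.00 times as large.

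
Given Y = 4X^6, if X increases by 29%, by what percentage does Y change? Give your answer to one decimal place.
360.8%

For Y = 4X^6:
If X → X(1 + 0.29)
Then Y → Y · (1 + 0.29)^6
     ≈ Y · 4.6083

Percentage change = ((1 + 0.29)^6 − 1) × 100% ≈ 360.8%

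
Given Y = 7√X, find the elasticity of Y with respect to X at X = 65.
Elasticity = 1/2

Elasticity = (dY/dX) · (X/Y)

dY/dX = 7/(2·√X)
At X = 65: dY/dX = 7·√65/130, Y = 7·√65

Elasticity = (7·√65/130) · (65 / (7·√65)) = 1/2

Interpretation: for a small percentage change in X, the percentage change in Y is approximately 0.50 times as large.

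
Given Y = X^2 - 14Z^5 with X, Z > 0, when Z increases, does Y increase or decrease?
Y decreases

Taking the partial derivative:
∂Y/∂Z = -70Z^4

∂Y/∂Z = -70Z^4 < 0 (assuming positive values)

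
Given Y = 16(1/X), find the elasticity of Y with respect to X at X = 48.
Elasticity = -1

Elasticity = (dY/dX) · (X/Y)

dY/dX = -16/X²
At X = 48: dY/dX = -1/144, Y = 1/3

Elasticity = (-1/144) · (48 / (1/3)) = -1

Interpretation: for a small percentage change in X, the percentage change in Y is approximately -1.00 times as large.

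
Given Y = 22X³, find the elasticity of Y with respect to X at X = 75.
Elasticity = 3

Elasticity = (dY/dX) · (X/Y)

dY/dX = 66·X²
At X = 75: dY/dX = 371250, Y = 9281250

Elasticity = 371250 · (75 / 9281250) = 3

Interpretation: for a small percentage change in X, the percentage change in Y is approximately 3.00 times as large.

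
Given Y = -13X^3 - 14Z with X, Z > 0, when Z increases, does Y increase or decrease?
Y decreases

Taking the partial derivative:
∂Y/∂Z = -14

∂Y/∂Z = -14 < 0 (assuming positive values)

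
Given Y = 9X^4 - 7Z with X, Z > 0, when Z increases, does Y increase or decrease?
Y decreases

Taking the partial derivative:
∂Y/∂Z = -7

∂Y/∂Z = -7 < 0 (assuming positive values)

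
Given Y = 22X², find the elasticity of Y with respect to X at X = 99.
Elasticity = 2

Elasticity = (dY/dX) · (X/Y)

dY/dX = 44·X
At X = 99: dY/dX = 4356, Y = 215622

Elasticity = 4356 · (99 / 215622) = 2

Interpretation: for a small percentage change in X, the percentage change in Y is approximately 2.00 times as large.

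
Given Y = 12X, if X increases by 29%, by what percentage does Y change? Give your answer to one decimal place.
29.0%

For Y = 12X:
If X → X(1 + 0.29)
Then Y → Y · (1 + 0.29)^1
     = Y · 1.2900

Percentage change = ((1 + 0.29)^1 − 1) × 100% = 29.0%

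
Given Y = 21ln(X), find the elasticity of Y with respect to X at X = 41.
Elasticity = 1/ln(41) ≈ 0.2693

Elasticity = (dY/dX) · (X/Y)

dY/dX = 21/X
At X = 41: dY/dX = 21/41, Y = 21·ln(41)

Elasticity = (21/41) · (41 / (21·ln(41))) = 1/ln(41) ≈ 0.2693

Interpretation: for a small percentage change in X, the percentage change in Y is approximately 0.27 times as large.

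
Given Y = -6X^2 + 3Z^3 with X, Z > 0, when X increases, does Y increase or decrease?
Y decreases

Taking the partial derivative:
∂Y/∂X = -12X

∂Y/∂X = -12X < 0 (assuming positive values)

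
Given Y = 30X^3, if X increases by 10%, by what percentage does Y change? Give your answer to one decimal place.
33.1%

For Y = 30X^3:
If X → X(1 + 0.1)
Then Y → Y · (1 + 0.1)^3
     = Y · 1.3310

Percentage change = ((1 + 0.1)^3 − 1) × 100% = 33.1%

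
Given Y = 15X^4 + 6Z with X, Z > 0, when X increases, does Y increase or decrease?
Y increases

Taking the partial derivative:
∂Y/∂X = 60X^3

∂Y/∂X = 60X^3 > 0 (assuming positive values)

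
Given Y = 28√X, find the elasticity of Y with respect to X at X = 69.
Elasticity = 1/2

Elasticity = (dY/dX) · (X/Y)

dY/dX = 14/√X
At X = 69: dY/dX = 14·√69/69, Y = 28·√69

Elasticity = (14·√69/69) · (69 / (28·√69)) = 1/2

Interpretation: for a small percentage change in X, the percentage change in Y is approximately 0.50 times as large.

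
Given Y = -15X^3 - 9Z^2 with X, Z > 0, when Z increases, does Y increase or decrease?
Y decreases

Taking the partial derivative:
∂Y/∂Z = -18Z

∂Y/∂Z = -18Z < 0 (assuming positive values)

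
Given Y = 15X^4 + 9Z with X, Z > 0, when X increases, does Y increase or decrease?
Y increases

Taking the partial derivative:
∂Y/∂X = 60X^3

∂Y/∂X = 60X^3 > 0 (assuming positive values)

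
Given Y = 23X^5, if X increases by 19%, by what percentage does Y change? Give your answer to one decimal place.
138.6%

For Y = 23X^5:
If X → X(1 + 0.19)
Then Y → Y · (1 + 0.19)^5
     ≈ Y · 2.3864

Percentage change = ((1 + 0.19)^5 − 1) × 100% ≈ 138.6%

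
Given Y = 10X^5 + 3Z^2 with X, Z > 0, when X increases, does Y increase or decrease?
Y increases

Taking the partial derivative:
∂Y/∂X = 50X^4

∂Y/∂X = 50X^4 > 0 (assuming positive values)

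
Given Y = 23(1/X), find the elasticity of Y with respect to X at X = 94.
Elasticity = -1

Elasticity = (dY/dX) · (X/Y)

dY/dX = -23/X²
At X = 94: dY/dX = -23/8836, Y = 23/94

Elasticity = (-23/8836) · (94 / (23/94)) = -1

Interpretation: for a small percentage change in X, the percentage change in Y is approximately -1.00 times as large.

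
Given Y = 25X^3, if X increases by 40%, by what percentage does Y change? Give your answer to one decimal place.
174.4%

For Y = 25X^3:
If X → X(1 + 0.4)
Then Y → Y · (1 + 0.4)^3
     = Y · 2.7440

Percentage change = ((1 + 0.4)^3 − 1) × 100% = 174.4%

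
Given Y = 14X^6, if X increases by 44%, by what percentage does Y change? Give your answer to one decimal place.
791.6%

For Y = 14X^6:
If X → X(1 + 0.44)
Then Y → Y · (1 + 0.44)^6
     ≈ Y · 8.9161

Percentage change = ((1 + 0.44)^6 − 1) × 100% ≈ 791.6%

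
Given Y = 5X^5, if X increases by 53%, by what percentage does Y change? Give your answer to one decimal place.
738.4%

For Y = 5X^5:
If X → X(1 + 0.53)
Then Y → Y · (1 + 0.53)^5
     ≈ Y · 8.3841

Percentage change = ((1 + 0.53)^5 − 1) × 100% ≈ 738.4%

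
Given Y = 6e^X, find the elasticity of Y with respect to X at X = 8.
Elasticity = 8

Elasticity = (dY/dX) · (X/Y)

dY/dX = 6·e^X
At X = 8: dY/dX = 6·e^8, Y = 6·e^8

Elasticity = (6·e^8) · (8 / (6·e^8)) = 8

Interpretation: for a small percentage change in X, the percentage change in Y is approximately 8.00 times as large.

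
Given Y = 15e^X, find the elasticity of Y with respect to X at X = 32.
Elasticity = 32

Elasticity = (dY/dX) · (X/Y)

dY/dX = 15·e^X
At X = 32: dY/dX = 15·e^32, Y = 15·e^32

Elasticity = (15·e^32) · (32 / (15·e^32)) = 32

Interpretation: for a small percentage change in X, the percentage change in Y is approximately 32.00 times as large.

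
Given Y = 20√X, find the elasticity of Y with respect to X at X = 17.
Elasticity = 1/2

Elasticity = (dY/dX) · (X/Y)

dY/dX = 10/√X
At X = 17: dY/dX = 10·√17/17, Y = 20·√17

Elasticity = (10·√17/17) · (17 / (20·√17)) = 1/2

Interpretation: for a small percentage change in X, the percentage change in Y is approximately 0.50 times as large.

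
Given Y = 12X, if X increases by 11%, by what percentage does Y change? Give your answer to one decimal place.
11.0%

For Y = 12X:
If X → X(1 + 0.11)
Then Y → Y · (1 + 0.11)^1
     = Y · 1.1100

Percentage change = ((1 + 0.11)^1 − 1) × 100% = 11.0%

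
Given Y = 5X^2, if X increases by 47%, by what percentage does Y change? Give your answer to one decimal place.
116.1%

For Y = 5X^2:
If X → X(1 + 0.47)
Then Y → Y · (1 + 0.47)^2
     = Y · 2.1609

Percentage change = ((1 + 0.47)^2 − 1) × 100% ≈ 116.1%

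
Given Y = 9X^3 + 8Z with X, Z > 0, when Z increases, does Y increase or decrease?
Y increases

Taking the partial derivative:
∂Y/∂Z = 8

∂Y/∂Z = 8 > 0 (assuming positive values)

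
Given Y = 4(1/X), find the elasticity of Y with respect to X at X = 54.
Elasticity = -1

Elasticity = (dY/dX) · (X/Y)

dY/dX = -4/X²
At X = 54: dY/dX = -1/729, Y = 2/27

Elasticity = (-1/729) · (54 / (2/27)) = -1

Interpretation: for a small percentage change in X, the percentage change in Y is approximately -1.00 times as large.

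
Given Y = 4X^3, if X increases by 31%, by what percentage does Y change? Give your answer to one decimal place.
124.8%

For Y = 4X^3:
If X → X(1 + 0.31)
Then Y → Y · (1 + 0.31)^3
     ≈ Y · 2.2481

Percentage change = ((1 + 0.31)^3 − 1) × 100% ≈ 124.8%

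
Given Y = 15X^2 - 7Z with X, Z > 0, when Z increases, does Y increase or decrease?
Y decreases

Taking the partial derivative:
∂Y/∂Z = -7

∂Y/∂Z = -7 < 0 (assuming positive values)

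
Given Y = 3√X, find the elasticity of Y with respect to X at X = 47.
Elasticity = 1/2

Elasticity = (dY/dX) · (X/Y)

dY/dX = 3/(2·√X)
At X = 47: dY/dX = 3·√47/94, Y = 3·√47

Elasticity = (3·√47/94) · (47 / (3·√47)) = 1/2

Interpretation: for a small percentage change in X, the percentage change in Y is approximately 0.50 times as large.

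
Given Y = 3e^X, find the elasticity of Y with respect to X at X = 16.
Elasticity = 16

Elasticity = (dY/dX) · (X/Y)

dY/dX = 3·e^X
At X = 16: dY/dX = 3·e^16, Y = 3·e^16

Elasticity = (3·e^16) · (16 / (3·e^16)) = 16

Interpretation: for a small percentage change in X, the percentage change in Y is approximately 16.00 times as large.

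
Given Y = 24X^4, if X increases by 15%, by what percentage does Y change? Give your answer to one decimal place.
74.9%

For Y = 24X^4:
If X → X(1 + 0.15)
Then Y → Y · (1 + 0.15)^4
     ≈ Y · 1.7490

Percentage change = ((1 + 0.15)^4 − 1) × 100% ≈ 74.9%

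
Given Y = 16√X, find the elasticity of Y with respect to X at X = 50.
Elasticity = 1/2

Elasticity = (dY/dX) · (X/Y)

dY/dX = 8/√X
At X = 50: dY/dX = 4·√2/5, Y = 80·√2

Elasticity = (4·√2/5) · (50 / (80·√2)) = 1/2

Interpretation: for a small percentage change in X, the percentage change in Y is approximately 0.50 times as large.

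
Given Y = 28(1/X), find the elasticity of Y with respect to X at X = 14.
Elasticity = -1

Elasticity = (dY/dX) · (X/Y)

dY/dX = -28/X²
At X = 14: dY/dX = -1/7, Y = 2

Elasticity = (-1/7) · (14 / 2) = -1

Interpretation: for a small percentage change in X, the percentage change in Y is approximately -1.00 times as large.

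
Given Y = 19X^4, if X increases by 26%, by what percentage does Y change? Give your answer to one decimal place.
152.0%

For Y = 19X^4:
If X → X(1 + 0.26)
Then Y → Y · (1 + 0.26)^4
     ≈ Y · 2.5205

Percentage change = ((1 + 0.26)^4 − 1) × 100% ≈ 152.0%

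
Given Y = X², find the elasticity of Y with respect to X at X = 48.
Elasticity = 2

Elasticity = (dY/dX) · (X/Y)

dY/dX = 2·X
At X = 48: dY/dX = 96, Y = 2304

Elasticity = 96 · (48 / 2304) = 2

Interpretation: for a small percentage change in X, the percentage change in Y is approximately 2.00 times as large.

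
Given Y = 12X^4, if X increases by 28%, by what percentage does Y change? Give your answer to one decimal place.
168.4%

For Y = 12X^4:
If X → X(1 + 0.28)
Then Y → Y · (1 + 0.28)^4
     ≈ Y · 2.6844

Percentage change = ((1 + 0.28)^4 − 1) × 100% ≈ 168.4%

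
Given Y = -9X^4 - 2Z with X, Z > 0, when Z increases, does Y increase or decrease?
Y decreases

Taking the partial derivative:
∂Y/∂Z = -2

∂Y/∂Z = -2 < 0 (assuming positive values)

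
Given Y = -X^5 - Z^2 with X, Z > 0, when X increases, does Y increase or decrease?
Y decreases

Taking the partial derivative:
∂Y/∂X = -5X^4

∂Y/∂X = -5X^4 < 0 (assuming positive values)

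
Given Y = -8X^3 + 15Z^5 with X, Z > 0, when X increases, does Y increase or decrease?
Y decreases

Taking the partial derivative:
∂Y/∂X = -24X^2

∂Y/∂X = -24X^2 < 0 (assuming positive values)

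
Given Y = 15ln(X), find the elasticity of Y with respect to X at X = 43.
Elasticity = 1/ln(43) ≈ 0.2659

Elasticity = (dY/dX) · (X/Y)

dY/dX = 15/X
At X = 43: dY/dX = 15/43, Y = 15·ln(43)

Elasticity = (15/43) · (43 / (15·ln(43))) = 1/ln(43) ≈ 0.2659

Interpretation: for a small percentage change in X, the percentage change in Y is approximately 0.27 times as large.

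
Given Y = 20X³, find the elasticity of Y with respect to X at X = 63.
Elasticity = 3

Elasticity = (dY/dX) · (X/Y)

dY/dX = 60·X²
At X = 63: dY/dX = 238140, Y = 5000940

Elasticity = 238140 · (63 / 5000940) = 3

Interpretation: for a small percentage change in X, the percentage change in Y is approximately 3.00 times as large.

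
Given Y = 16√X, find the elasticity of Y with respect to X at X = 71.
Elasticity = 1/2

Elasticity = (dY/dX) · (X/Y)

dY/dX = 8/√X
At X = 71: dY/dX = 8·√71/71, Y = 16·√71

Elasticity = (8·√71/71) · (71 / (16·√71)) = 1/2

Interpretation: for a small percentage change in X, the percentage change in Y is approximately 0.50 times as large.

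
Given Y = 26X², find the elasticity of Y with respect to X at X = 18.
Elasticity = 2

Elasticity = (dY/dX) · (X/Y)

dY/dX = 52·X
At X = 18: dY/dX = 936, Y = 8424

Elasticity = 936 · (18 / 8424) = 2

Interpretation: for a small percentage change in X, the percentage change in Y is approximately 2.00 times as large.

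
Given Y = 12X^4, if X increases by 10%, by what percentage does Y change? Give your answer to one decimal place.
46.4%

For Y = 12X^4:
If X → X(1 + 0.1)
Then Y → Y · (1 + 0.1)^4
     = Y · 1.4641

Percentage change = ((1 + 0.1)^4 − 1) × 100% ≈ 46.4%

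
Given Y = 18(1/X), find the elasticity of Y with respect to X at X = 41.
Elasticity = -1

Elasticity = (dY/dX) · (X/Y)

dY/dX = -18/X²
At X = 41: dY/dX = -18/1681, Y = 18/41

Elasticity = (-18/1681) · (41 / (18/41)) = -1

Interpretation: for a small percentage change in X, the percentage change in Y is approximately -1.00 times as large.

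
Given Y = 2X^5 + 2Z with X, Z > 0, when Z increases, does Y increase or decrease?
Y increases

Taking the partial derivative:
∂Y/∂Z = 2

∂Y/∂Z = 2 > 0 (assuming positive values)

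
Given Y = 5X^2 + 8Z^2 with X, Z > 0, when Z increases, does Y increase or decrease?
Y increases

Taking the partial derivative:
∂Y/∂Z = 16Z

∂Y/∂Z = 16Z > 0 (assuming positive values)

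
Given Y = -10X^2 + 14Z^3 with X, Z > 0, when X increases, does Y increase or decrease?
Y decreases

Taking the partial derivative:
∂Y/∂X = -20X

∂Y/∂X = -20X < 0 (assuming positive values)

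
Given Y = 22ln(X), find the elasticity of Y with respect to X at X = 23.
Elasticity = 1/ln(23) ≈ 0.3189

Elasticity = (dY/dX) · (X/Y)

dY/dX = 22/X
At X = 23: dY/dX = 22/23, Y = 22·ln(23)

Elasticity = (22/23) · (23 / (22·ln(23))) = 1/ln(23) ≈ 0.3189

Interpretation: for a small percentage change in X, the percentage change in Y is approximately 0.32 times as large.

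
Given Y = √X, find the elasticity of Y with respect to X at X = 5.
Elasticity = 1/2

Elasticity = (dY/dX) · (X/Y)

dY/dX = 1/(2·√X)
At X = 5: dY/dX = √5/10, Y = √5

Elasticity = (√5/10) · (5 / (√5)) = 1/2

Interpretation: for a small percentage change in X, the percentage change in Y is approximately 0.50 times as large.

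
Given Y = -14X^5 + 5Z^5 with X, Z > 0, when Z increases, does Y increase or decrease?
Y increases

Taking the partial derivative:
∂Y/∂Z = 25Z^4

∂Y/∂Z = 25Z^4 > 0 (assuming positive values)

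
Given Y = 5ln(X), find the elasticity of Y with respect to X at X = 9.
Elasticity = 1/ln(9) ≈ 0.4551

Elasticity = (dY/dX) · (X/Y)

dY/dX = 5/X
At X = 9: dY/dX = 5/9, Y = 5·ln(9)

Elasticity = (5/9) · (9 / (5·ln(9))) = 1/ln(9) ≈ 0.4551

Interpretation: for a small percentage change in X, the percentage change in Y is approximately 0.46 times as large.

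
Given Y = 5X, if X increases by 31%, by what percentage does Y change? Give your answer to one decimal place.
31.0%

For Y = 5X:
If X → X(1 + 0.31)
Then Y → Y · (1 + 0.31)^1
     = Y · 1.3100

Percentage change = ((1 + 0.31)^1 − 1) × 100% = 31.0%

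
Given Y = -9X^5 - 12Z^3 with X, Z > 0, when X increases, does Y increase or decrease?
Y decreases

Taking the partial derivative:
∂Y/∂X = -45X^4

∂Y/∂X = -45X^4 < 0 (assuming positive values)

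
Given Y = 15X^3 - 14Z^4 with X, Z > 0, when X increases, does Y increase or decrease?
Y increases

Taking the partial derivative:
∂Y/∂X = 45X^2

∂Y/∂X = 45X^2 > 0 (assuming positive values)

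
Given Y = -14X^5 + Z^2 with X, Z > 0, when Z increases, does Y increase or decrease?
Y increases

Taking the partial derivative:
∂Y/∂Z = 2Z

∂Y/∂Z = 2Z > 0 (assuming positive values)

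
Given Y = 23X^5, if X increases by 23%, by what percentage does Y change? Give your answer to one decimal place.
181.5%

For Y = 23X^5:
If X → X(1 + 0.23)
Then Y → Y · (1 + 0.23)^5
     ≈ Y · 2.8153

Percentage change = ((1 + 0.23)^5 − 1) × 100% ≈ 181.5%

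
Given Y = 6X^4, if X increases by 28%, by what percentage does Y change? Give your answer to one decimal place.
168.4%

For Y = 6X^4:
If X → X(1 + 0.28)
Then Y → Y · (1 + 0.28)^4
     ≈ Y · 2.6844

Percentage change = ((1 + 0.28)^4 − 1) × 100% ≈ 168.4%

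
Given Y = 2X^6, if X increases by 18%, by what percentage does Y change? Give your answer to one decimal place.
170.0%

For Y = 2X^6:
If X → X(1 + 0.18)
Then Y → Y · (1 + 0.18)^6
     ≈ Y · 2.6996

Percentage change = ((1 + 0.18)^6 − 1) × 100% ≈ 170.0%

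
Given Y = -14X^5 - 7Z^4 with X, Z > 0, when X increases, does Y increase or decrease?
Y decreases

Taking the partial derivative:
∂Y/∂X = -70X^4

∂Y/∂X = -70X^4 < 0 (assuming positive values)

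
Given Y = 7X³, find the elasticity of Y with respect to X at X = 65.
Elasticity = 3

Elasticity = (dY/dX) · (X/Y)

dY/dX = 21·X²
At X = 65: dY/dX = 88725, Y = 1922375

Elasticity = 88725 · (65 / 1922375) = 3

Interpretation: for a small percentage change in X, the percentage change in Y is approximately 3.00 times as large.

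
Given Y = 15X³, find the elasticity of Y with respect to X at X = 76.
Elasticity = 3

Elasticity = (dY/dX) · (X/Y)

dY/dX = 45·X²
At X = 76: dY/dX = 259920, Y = 6584640

Elasticity = 259920 · (76 / 6584640) = 3

Interpretation: for a small percentage change in X, the percentage change in Y is approximately 3.00 times as large.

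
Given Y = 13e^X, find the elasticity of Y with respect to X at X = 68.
Elasticity = 68

Elasticity = (dY/dX) · (X/Y)

dY/dX = 13·e^X
At X = 68: dY/dX = 13·e^68, Y = 13·e^68

Elasticity = (13·e^68) · (68 / (13·e^68)) = 68

Interpretation: for a small percentage change in X, the percentage change in Y is approximately 68.00 times as large.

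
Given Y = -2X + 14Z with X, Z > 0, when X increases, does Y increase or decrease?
Y decreases

Taking the partial derivative:
∂Y/∂X = -2

∂Y/∂X = -2 < 0 (assuming positive values)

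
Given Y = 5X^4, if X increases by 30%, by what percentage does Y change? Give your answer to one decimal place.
185.6%

For Y = 5X^4:
If X → X(1 + 0.3)
Then Y → Y · (1 + 0.3)^4
     = Y · 2.8561

Percentage change = ((1 + 0.3)^4 − 1) × 100% ≈ 185.6%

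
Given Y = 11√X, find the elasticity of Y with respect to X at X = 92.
Elasticity = 1/2

Elasticity = (dY/dX) · (X/Y)

dY/dX = 11/(2·√X)
At X = 92: dY/dX = 11·√23/92, Y = 22·√23

Elasticity = (11·√23/92) · (92 / (22·√23)) = 1/2

Interpretation: for a small percentage change in X, the percentage change in Y is approximately 0.50 times as large.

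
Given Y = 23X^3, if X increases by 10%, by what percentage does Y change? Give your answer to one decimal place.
33.1%

For Y = 23X^3:
If X → X(1 + 0.1)
Then Y → Y · (1 + 0.1)^3
     = Y · 1.3310

Percentage change = ((1 + 0.1)^3 − 1) × 100% = 33.1%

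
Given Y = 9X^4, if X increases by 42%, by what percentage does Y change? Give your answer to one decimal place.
306.6%

For Y = 9X^4:
If X → X(1 + 0.42)
Then Y → Y · (1 + 0.42)^4
     ≈ Y · 4.0659

Percentage change = ((1 + 0.42)^4 − 1) × 100% ≈ 306.6%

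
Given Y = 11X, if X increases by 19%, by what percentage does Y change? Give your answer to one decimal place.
19.0%

For Y = 11X:
If X → X(1 + 0.19)
Then Y → Y · (1 + 0.19)^1
     = Y · 1.1900

Percentage change = ((1 + 0.19)^1 − 1) × 100% = 19.0%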